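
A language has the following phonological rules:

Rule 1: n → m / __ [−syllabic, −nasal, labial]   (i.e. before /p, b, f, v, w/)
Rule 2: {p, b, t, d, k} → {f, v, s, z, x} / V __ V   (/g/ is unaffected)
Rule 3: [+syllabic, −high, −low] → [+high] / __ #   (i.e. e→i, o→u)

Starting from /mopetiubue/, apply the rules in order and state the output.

Rule 1 (nasal place assimilation): no segment meets the environment; /mopetiubue/ is unchanged.
Rule 2 (intervocalic spirantization): /p/ is a stop between vowels /o/ and /e/, so it spirantizes to the fricative [f]. /t/ is a stop between vowels /e/ and /i/, so it spirantizes to the fricative [s]. /b/ is a stop between vowels /u/ and /u/, so it spirantizes to the fricative [v]. /mopetiubue/ → mofesiuvue.
Rule 3 (final vowel raising): /e/ is a mid vowel in word-final position, so it raises to [i]. /mofesiuvue/ → mofesiuvui.

mofesiuvui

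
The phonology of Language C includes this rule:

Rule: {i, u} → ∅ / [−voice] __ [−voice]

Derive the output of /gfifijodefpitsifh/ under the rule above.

/i/ is a high vowel flanked by voiceless consonants /f/ and /f/, so it deletes.
/i/ is a high vowel flanked by voiceless consonants /p/ and /t/, so it deletes.
/i/ is a high vowel flanked by voiceless consonants /s/ and /f/, so it deletes.
The other instance of /i/ does not occur in the required environment and remains unchanged.
Surface form: [gffijodefptsfh].

gffijodefptsfh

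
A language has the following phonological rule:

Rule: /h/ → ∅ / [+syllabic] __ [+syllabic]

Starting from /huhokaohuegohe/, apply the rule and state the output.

huokaouegoe

/h/ occurs between vowels /u/ and /o/, so it deletes.
/h/ occurs between vowels /o/ and /u/, so it deletes.
/h/ occurs between vowels /o/ and /e/, so it deletes.
Surface form: [huokaouegoe].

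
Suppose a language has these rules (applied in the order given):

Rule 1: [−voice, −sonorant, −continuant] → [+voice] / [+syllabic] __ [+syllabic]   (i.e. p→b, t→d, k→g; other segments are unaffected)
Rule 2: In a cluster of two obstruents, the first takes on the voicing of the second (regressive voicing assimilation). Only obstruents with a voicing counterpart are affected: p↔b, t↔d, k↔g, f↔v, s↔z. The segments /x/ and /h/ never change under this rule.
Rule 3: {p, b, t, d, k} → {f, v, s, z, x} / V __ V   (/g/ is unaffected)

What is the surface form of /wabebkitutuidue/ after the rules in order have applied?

wavepkizuzuizue

Rule 1 (intervocalic voicing): /t/ is a voiceless stop between vowels /i/ and /u/, so it voices to [d]. /t/ is a voiceless stop between vowels /u/ and /u/, so it voices to [d]. /wabebkitutuidue/ → wabebkiduduidue.
Rule 2 (regressive voicing assimilation): /b/ precedes the voiceless obstruent /k/, so it devoices to [p] by assimilation. /wabebkiduduidue/ → wabepkiduduidue.
Rule 3 (intervocalic spirantization): /b/ is a stop between vowels /a/ and /e/, so it spirantizes to the fricative [v]. /d/ is a stop between vowels /i/ and /u/, so it spirantizes to the fricative [z]. /d/ is a stop between vowels /u/ and /u/, so it spirantizes to the fricative [z]. /d/ is a stop between vowels /i/ and /u/, so it spirantizes to the fricative [z]. /wabepkiduduidue/ → wavepkizuzuizue.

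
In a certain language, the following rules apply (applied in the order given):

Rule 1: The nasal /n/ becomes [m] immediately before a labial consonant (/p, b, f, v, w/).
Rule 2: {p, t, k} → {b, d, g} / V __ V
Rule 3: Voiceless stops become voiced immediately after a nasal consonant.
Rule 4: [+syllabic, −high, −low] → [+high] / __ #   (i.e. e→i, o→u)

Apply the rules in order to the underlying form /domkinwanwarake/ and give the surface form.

Rule 1 (nasal place assimilation): /n/ precedes the labial consonant /w/, so it assimilates in place to [m]. /n/ precedes the labial consonant /w/, so it assimilates in place to [m]. /domkinwanwarake/ → domkimwamwarake.
Rule 2 (intervocalic voicing): /k/ is a voiceless stop between vowels /a/ and /e/, so it voices to [g]. /domkimwamwarake/ → domkimwamwarage.
Rule 3 (post-nasal voicing): /k/ is a voiceless stop immediately after the nasal /m/, so it voices to [g]. /domkimwamwarage/ → domgimwamwarage.
Rule 4 (final vowel raising): /e/ is a mid vowel in word-final position, so it raises to [i]. /domgimwamwarage/ → domgimwamwaragi.

domgimwamwaragi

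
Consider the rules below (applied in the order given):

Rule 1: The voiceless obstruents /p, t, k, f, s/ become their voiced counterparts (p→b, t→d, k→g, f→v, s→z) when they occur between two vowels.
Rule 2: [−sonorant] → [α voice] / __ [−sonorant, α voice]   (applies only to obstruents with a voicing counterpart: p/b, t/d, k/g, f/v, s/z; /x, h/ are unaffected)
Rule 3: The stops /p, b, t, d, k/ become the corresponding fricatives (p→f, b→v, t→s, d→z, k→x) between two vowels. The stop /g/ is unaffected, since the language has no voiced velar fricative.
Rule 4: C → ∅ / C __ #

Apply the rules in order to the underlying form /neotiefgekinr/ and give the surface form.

neozievgegin

Rule 1 (intervocalic voicing): /t/ is a voiceless obstruent between vowels /o/ and /i/, so it voices to [d]. /k/ is a voiceless obstruent between vowels /e/ and /i/, so it voices to [g]. /neotiefgekinr/ → neodiefgeginr.
Rule 2 (regressive voicing assimilation): /f/ precedes the voiced obstruent /g/, so it voices to [v] by assimilation. /neodiefgeginr/ → neodievgeginr.
Rule 3 (intervocalic spirantization): /d/ is a stop between vowels /o/ and /i/, so it spirantizes to the fricative [z]. /neodievgeginr/ → neozievgeginr.
Rule 4 (final cluster simplification): /r/ is the second consonant of a word-final cluster /nr/, so it deletes. /neozievgeginr/ → neozievgegin.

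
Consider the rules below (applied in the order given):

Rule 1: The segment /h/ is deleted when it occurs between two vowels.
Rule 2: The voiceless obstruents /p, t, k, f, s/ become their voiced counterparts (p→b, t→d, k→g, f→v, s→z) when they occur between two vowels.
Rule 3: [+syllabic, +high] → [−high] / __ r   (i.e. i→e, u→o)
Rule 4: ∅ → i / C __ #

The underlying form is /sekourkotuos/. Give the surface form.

segoorkoduosi

Rule 1 (intervocalic h-deletion): no segment meets the environment; /sekourkotuos/ is unchanged.
Rule 2 (intervocalic voicing): /k/ is a voiceless obstruent between vowels /e/ and /o/, so it voices to [g]. /t/ is a voiceless obstruent between vowels /o/ and /u/, so it voices to [d]. /sekourkotuos/ → segourkoduos.
Rule 3 (pre-rhotic lowering): /u/ is a high vowel immediately before /r/, so it lowers to [o]. /segourkoduos/ → segoorkoduos.
Rule 4 (final i-epenthesis): the form ends in the consonant /s/, so [i] is inserted word-finally. /segoorkoduos/ → segoorkoduosi.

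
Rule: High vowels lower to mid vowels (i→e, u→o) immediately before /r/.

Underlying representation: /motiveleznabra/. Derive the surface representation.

motiveleznabra

No segment of /motiveleznabra/ meets the structural description of the rule, so the form surfaces unchanged.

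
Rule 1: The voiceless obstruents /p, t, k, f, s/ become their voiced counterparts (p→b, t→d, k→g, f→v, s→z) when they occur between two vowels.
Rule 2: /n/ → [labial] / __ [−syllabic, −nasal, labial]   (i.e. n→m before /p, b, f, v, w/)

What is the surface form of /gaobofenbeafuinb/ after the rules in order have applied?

Rule 1 (intervocalic voicing): /f/ is a voiceless obstruent between vowels /o/ and /e/, so it voices to [v]. /f/ is a voiceless obstruent between vowels /a/ and /u/, so it voices to [v]. /gaobofenbeafuinb/ → gaobovenbeavuinb.
Rule 2 (nasal place assimilation): /n/ precedes the labial consonant /b/, so it assimilates in place to [m]. /n/ precedes the labial consonant /b/, so it assimilates in place to [m]. /gaobovenbeavuinb/ → gaobovembeavuimb.

gaobovembeavuimb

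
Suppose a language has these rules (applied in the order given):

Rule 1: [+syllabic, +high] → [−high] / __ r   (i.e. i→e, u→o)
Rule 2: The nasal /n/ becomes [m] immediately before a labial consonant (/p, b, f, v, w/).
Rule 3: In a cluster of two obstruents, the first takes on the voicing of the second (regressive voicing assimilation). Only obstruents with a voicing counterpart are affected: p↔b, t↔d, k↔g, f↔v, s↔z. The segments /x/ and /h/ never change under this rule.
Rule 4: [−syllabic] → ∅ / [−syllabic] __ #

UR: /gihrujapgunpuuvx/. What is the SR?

gihrujabgumpuuf

Rule 1 (pre-rhotic lowering): no segment meets the environment; /gihrujapgunpuuvx/ is unchanged.
Rule 2 (nasal place assimilation): /n/ precedes the labial consonant /p/, so it assimilates in place to [m]. /gihrujapgunpuuvx/ → gihrujapgumpuuvx.
Rule 3 (regressive voicing assimilation): /p/ precedes the voiced obstruent /g/, so it voices to [b] by assimilation. /v/ precedes the voiceless obstruent /x/, so it devoices to [f] by assimilation. /gihrujapgumpuuvx/ → gihrujabgumpuufx.
Rule 4 (final cluster simplification): /x/ is the second consonant of a word-final cluster /fx/, so it deletes. /gihrujabgumpuufx/ → gihrujabgumpuuf.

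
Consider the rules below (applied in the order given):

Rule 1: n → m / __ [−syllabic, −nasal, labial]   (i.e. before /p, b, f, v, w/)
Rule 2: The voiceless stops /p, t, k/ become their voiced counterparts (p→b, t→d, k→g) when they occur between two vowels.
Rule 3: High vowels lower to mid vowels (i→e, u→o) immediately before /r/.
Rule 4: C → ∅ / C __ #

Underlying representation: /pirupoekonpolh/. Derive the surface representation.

Rule 1 (nasal place assimilation): /n/ precedes the labial consonant /p/, so it assimilates in place to [m]. /pirupoekonpolh/ → pirupoekompolh.
Rule 2 (intervocalic voicing): /p/ is a voiceless stop between vowels /u/ and /o/, so it voices to [b]. /k/ is a voiceless stop between vowels /e/ and /o/, so it voices to [g]. /pirupoekompolh/ → piruboegompolh.
Rule 3 (pre-rhotic lowering): /i/ is a high vowel immediately before /r/, so it lowers to [e]. /piruboegompolh/ → peruboegompolh.
Rule 4 (final cluster simplification): /h/ is the second consonant of a word-final cluster /lh/, so it deletes. /peruboegompolh/ → peruboegompol.

peruboegompol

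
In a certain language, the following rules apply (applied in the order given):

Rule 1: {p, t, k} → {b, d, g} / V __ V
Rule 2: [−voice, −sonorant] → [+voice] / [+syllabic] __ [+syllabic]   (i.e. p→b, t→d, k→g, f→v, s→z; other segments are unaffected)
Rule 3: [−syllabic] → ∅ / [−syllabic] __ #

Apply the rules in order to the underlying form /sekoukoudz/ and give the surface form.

segougoud

Rule 1 (intervocalic voicing): /k/ is a voiceless stop between vowels /e/ and /o/, so it voices to [g]. /k/ is a voiceless stop between vowels /u/ and /o/, so it voices to [g]. /sekoukoudz/ → segougoudz.
Rule 2 (intervocalic voicing): no segment meets the environment; /segougoudz/ is unchanged.
Rule 3 (final cluster simplification): /z/ is the second consonant of a word-final cluster /dz/, so it deletes. /segougoudz/ → segougoud.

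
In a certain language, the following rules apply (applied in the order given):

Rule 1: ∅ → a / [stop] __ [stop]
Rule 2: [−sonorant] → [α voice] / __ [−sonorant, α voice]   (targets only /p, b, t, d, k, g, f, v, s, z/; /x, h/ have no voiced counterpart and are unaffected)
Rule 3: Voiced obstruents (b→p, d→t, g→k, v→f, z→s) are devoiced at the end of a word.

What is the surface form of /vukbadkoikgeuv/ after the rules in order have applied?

vukabadakoikageuf

Rule 1 (stop-cluster a-epenthesis): /k/ and /b/ form a stop–stop cluster, so [a] is inserted between them. /d/ and /k/ form a stop–stop cluster, so [a] is inserted between them. /k/ and /g/ form a stop–stop cluster, so [a] is inserted between them. /vukbadkoikgeuv/ → vukabadakoikageuv.
Rule 2 (regressive voicing assimilation): no segment meets the environment; /vukabadakoikageuv/ is unchanged.
Rule 3 (final devoicing): /v/ is a voiced obstruent in word-final position, so it devoices to [f]. /vukabadakoikageuv/ → vukabadakoikageuf.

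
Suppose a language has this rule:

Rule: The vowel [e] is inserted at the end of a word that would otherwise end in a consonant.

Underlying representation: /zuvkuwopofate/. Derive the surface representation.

zuvkuwopofate

No segment of /zuvkuwopofate/ meets the structural description of the rule, so the form surfaces unchanged.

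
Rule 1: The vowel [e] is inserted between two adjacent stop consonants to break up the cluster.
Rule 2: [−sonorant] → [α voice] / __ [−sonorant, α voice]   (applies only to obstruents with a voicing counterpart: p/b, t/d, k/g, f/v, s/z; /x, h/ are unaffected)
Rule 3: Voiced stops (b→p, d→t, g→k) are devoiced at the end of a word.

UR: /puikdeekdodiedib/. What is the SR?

puikedeekedodiedip

Rule 1 (stop-cluster e-epenthesis): /k/ and /d/ form a stop–stop cluster, so [e] is inserted between them. /k/ and /d/ form a stop–stop cluster, so [e] is inserted between them. /puikdeekdodiedib/ → puikedeekedodiedib.
Rule 2 (regressive voicing assimilation): no segment meets the environment; /puikedeekedodiedib/ is unchanged.
Rule 3 (final devoicing): /b/ is a voiced stop in word-final position, so it devoices to [p]. /puikedeekedodiedib/ → puikedeekedodiedip.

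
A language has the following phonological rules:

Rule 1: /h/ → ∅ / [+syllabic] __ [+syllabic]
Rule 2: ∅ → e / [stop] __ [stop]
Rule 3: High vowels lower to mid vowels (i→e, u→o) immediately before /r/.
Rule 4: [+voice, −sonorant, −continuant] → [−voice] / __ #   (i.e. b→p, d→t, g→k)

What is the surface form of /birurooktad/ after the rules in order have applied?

berorooketat

Rule 1 (intervocalic h-deletion): no segment meets the environment; /birurooktad/ is unchanged.
Rule 2 (stop-cluster e-epenthesis): /k/ and /t/ form a stop–stop cluster, so [e] is inserted between them. /birurooktad/ → birurooketad.
Rule 3 (pre-rhotic lowering): /i/ is a high vowel immediately before /r/, so it lowers to [e]. /u/ is a high vowel immediately before /r/, so it lowers to [o]. /birurooketad/ → berorooketad.
Rule 4 (final devoicing): /d/ is a voiced stop in word-final position, so it devoices to [t]. /berorooketad/ → berorooketat.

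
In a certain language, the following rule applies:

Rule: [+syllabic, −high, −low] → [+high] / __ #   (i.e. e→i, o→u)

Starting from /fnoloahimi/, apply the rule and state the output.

fnoloahimi

No segment of /fnoloahimi/ meets the structural description of the rule, so the form surfaces unchanged.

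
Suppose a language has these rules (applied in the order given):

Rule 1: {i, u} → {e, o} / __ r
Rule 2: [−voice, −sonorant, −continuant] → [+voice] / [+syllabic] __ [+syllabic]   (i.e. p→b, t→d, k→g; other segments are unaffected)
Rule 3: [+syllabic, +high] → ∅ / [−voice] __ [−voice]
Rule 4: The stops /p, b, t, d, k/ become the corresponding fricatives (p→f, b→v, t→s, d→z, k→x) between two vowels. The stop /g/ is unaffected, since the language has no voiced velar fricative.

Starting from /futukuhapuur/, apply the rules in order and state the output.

fuzuguhavuor

Rule 1 (pre-rhotic lowering): /u/ is a high vowel immediately before /r/, so it lowers to [o]. /futukuhapuur/ → futukuhapuor.
Rule 2 (intervocalic voicing): /t/ is a voiceless stop between vowels /u/ and /u/, so it voices to [d]. /k/ is a voiceless stop between vowels /u/ and /u/, so it voices to [g]. /p/ is a voiceless stop between vowels /a/ and /u/, so it voices to [b]. /futukuhapuor/ → fuduguhabuor.
Rule 3 (high vowel syncope): no segment meets the environment; /fuduguhabuor/ is unchanged.
Rule 4 (intervocalic spirantization): /d/ is a stop between vowels /u/ and /u/, so it spirantizes to the fricative [z]. /b/ is a stop between vowels /a/ and /u/, so it spirantizes to the fricative [v]. /fuduguhabuor/ → fuzuguhavuor.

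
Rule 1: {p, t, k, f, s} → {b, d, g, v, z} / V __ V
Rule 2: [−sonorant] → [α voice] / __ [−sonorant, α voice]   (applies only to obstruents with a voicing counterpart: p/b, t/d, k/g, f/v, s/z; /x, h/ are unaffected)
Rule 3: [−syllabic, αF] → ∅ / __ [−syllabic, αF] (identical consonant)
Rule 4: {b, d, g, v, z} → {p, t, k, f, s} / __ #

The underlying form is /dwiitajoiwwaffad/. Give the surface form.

Rule 1 (intervocalic voicing): /t/ is a voiceless obstruent between vowels /i/ and /a/, so it voices to [d]. /dwiitajoiwwaffad/ → dwiidajoiwwaffad.
Rule 2 (regressive voicing assimilation): no segment meets the environment; /dwiidajoiwwaffad/ is unchanged.
Rule 3 (degemination): /ww/ is a geminate; the first /w/ deletes. /ff/ is a geminate; the first /f/ deletes. /dwiidajoiwwaffad/ → dwiidajoiwafad.
Rule 4 (final devoicing): /d/ is a voiced obstruent in word-final position, so it devoices to [t]. /dwiidajoiwafad/ → dwiidajoiwafat.

dwiidajoiwafat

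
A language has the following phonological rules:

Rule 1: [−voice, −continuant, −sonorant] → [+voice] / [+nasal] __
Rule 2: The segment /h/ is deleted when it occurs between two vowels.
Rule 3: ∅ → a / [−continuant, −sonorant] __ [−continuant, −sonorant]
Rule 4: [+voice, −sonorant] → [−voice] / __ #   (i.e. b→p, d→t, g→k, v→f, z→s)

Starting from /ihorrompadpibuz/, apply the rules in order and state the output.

Rule 1 (post-nasal voicing): /p/ is a voiceless stop immediately after the nasal /m/, so it voices to [b]. /ihorrompadpibuz/ → ihorrombadpibuz.
Rule 2 (intervocalic h-deletion): /h/ occurs between vowels /i/ and /o/, so it deletes. /ihorrombadpibuz/ → iorrombadpibuz.
Rule 3 (stop-cluster a-epenthesis): /d/ and /p/ form a stop–stop cluster, so [a] is inserted between them. /iorrombadpibuz/ → iorrombadapibuz.
Rule 4 (final devoicing): /z/ is a voiced obstruent in word-final position, so it devoices to [s]. /iorrombadapibuz/ → iorrombadapibus.

iorrombadapibus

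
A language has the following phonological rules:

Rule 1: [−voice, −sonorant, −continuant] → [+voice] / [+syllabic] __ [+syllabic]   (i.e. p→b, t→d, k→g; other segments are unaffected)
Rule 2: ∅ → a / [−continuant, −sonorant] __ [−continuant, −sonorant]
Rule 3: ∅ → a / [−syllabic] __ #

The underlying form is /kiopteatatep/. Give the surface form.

Rule 1 (intervocalic voicing): /t/ is a voiceless stop between vowels /a/ and /a/, so it voices to [d]. /t/ is a voiceless stop between vowels /a/ and /e/, so it voices to [d]. /kiopteatatep/ → kiopteadadep.
Rule 2 (stop-cluster a-epenthesis): /p/ and /t/ form a stop–stop cluster, so [a] is inserted between them. /kiopteadadep/ → kiopateadadep.
Rule 3 (final a-epenthesis): the form ends in the consonant /p/, so [a] is inserted word-finally. /kiopateadadep/ → kiopateadadepa.

kiopateadadepa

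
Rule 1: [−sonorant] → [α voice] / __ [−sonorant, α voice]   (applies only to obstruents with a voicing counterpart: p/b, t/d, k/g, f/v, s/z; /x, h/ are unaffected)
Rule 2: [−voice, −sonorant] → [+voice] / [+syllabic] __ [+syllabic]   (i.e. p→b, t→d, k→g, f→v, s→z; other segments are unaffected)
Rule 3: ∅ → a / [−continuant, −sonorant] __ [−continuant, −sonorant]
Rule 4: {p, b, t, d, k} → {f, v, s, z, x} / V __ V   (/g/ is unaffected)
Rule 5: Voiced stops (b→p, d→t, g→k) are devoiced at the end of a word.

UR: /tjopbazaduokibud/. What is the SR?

tjovavazazuogivut

Rule 1 (regressive voicing assimilation): /p/ precedes the voiced obstruent /b/, so it voices to [b] by assimilation. /tjopbazaduokibud/ → tjobbazaduokibud.
Rule 2 (intervocalic voicing): /k/ is a voiceless obstruent between vowels /o/ and /i/, so it voices to [g]. /tjobbazaduokibud/ → tjobbazaduogibud.
Rule 3 (stop-cluster a-epenthesis): /b/ and /b/ form a stop–stop cluster, so [a] is inserted between them. /tjobbazaduogibud/ → tjobabazaduogibud.
Rule 4 (intervocalic spirantization): /b/ is a stop between vowels /o/ and /a/, so it spirantizes to the fricative [v]. /b/ is a stop between vowels /a/ and /a/, so it spirantizes to the fricative [v]. /d/ is a stop between vowels /a/ and /u/, so it spirantizes to the fricative [z]. /b/ is a stop between vowels /i/ and /u/, so it spirantizes to the fricative [v]. /tjobabazaduogibud/ → tjovavazazuogivud.
Rule 5 (final devoicing): /d/ is a voiced stop in word-final position, so it devoices to [t]. /tjovavazazuogivud/ → tjovavazazuogivut.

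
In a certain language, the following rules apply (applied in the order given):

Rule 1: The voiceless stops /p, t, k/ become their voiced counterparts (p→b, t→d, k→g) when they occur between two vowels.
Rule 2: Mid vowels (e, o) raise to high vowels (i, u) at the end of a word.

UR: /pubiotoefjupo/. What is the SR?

Rule 1 (intervocalic voicing): /t/ is a voiceless stop between vowels /o/ and /o/, so it voices to [d]. /p/ is a voiceless stop between vowels /u/ and /o/, so it voices to [b]. /pubiotoefjupo/ → pubiodoefjubo.
Rule 2 (final vowel raising): /o/ is a mid vowel in word-final position, so it raises to [u]. /pubiodoefjubo/ → pubiodoefjubu.

pubiodoefjubu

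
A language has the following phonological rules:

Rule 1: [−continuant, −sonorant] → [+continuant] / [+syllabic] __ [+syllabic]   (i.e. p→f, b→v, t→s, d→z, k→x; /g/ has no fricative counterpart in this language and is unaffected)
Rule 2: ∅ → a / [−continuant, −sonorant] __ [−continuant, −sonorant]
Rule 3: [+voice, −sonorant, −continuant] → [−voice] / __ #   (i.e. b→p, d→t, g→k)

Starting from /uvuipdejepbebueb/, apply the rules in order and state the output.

Rule 1 (intervocalic spirantization): /b/ is a stop between vowels /e/ and /u/, so it spirantizes to the fricative [v]. /uvuipdejepbebueb/ → uvuipdejepbevueb.
Rule 2 (stop-cluster a-epenthesis): /p/ and /d/ form a stop–stop cluster, so [a] is inserted between them. /p/ and /b/ form a stop–stop cluster, so [a] is inserted between them. /uvuipdejepbevueb/ → uvuipadejepabevueb.
Rule 3 (final devoicing): /b/ is a voiced stop in word-final position, so it devoices to [p]. /uvuipadejepabevueb/ → uvuipadejepabevuep.

uvuipadejepabevuep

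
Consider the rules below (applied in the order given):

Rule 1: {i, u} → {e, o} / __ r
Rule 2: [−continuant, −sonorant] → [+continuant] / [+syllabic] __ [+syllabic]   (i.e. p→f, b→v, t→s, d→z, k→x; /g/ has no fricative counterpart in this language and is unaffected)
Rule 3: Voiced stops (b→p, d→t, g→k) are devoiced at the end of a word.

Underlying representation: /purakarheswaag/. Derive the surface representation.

Rule 1 (pre-rhotic lowering): /u/ is a high vowel immediately before /r/, so it lowers to [o]. /purakarheswaag/ → porakarheswaag.
Rule 2 (intervocalic spirantization): /k/ is a stop between vowels /a/ and /a/, so it spirantizes to the fricative [x]. /porakarheswaag/ → poraxarheswaag.
Rule 3 (final devoicing): /g/ is a voiced stop in word-final position, so it devoices to [k]. /poraxarheswaag/ → poraxarheswaak.

poraxarheswaak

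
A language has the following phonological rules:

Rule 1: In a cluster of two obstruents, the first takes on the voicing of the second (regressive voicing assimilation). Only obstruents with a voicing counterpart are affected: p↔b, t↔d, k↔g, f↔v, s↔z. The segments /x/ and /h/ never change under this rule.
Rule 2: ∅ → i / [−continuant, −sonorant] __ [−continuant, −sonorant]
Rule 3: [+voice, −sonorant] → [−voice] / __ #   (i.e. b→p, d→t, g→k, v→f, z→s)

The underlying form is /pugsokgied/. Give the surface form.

Rule 1 (regressive voicing assimilation): /g/ precedes the voiceless obstruent /s/, so it devoices to [k] by assimilation. /k/ precedes the voiced obstruent /g/, so it voices to [g] by assimilation. /pugsokgied/ → puksoggied.
Rule 2 (stop-cluster i-epenthesis): /g/ and /g/ form a stop–stop cluster, so [i] is inserted between them. /puksoggied/ → puksogigied.
Rule 3 (final devoicing): /d/ is a voiced obstruent in word-final position, so it devoices to [t]. /puksogigied/ → puksogigiet.

puksogigiet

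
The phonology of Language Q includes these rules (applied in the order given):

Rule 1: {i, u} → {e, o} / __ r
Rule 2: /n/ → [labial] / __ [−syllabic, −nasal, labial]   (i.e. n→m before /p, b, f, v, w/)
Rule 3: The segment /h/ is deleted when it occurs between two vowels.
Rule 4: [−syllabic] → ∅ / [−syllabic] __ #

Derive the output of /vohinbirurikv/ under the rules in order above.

voimberorik

Rule 1 (pre-rhotic lowering): /i/ is a high vowel immediately before /r/, so it lowers to [e]. /u/ is a high vowel immediately before /r/, so it lowers to [o]. /vohinbirurikv/ → vohinberorikv.
Rule 2 (nasal place assimilation): /n/ precedes the labial consonant /b/, so it assimilates in place to [m]. /vohinberorikv/ → vohimberorikv.
Rule 3 (intervocalic h-deletion): /h/ occurs between vowels /o/ and /i/, so it deletes. /vohimberorikv/ → voimberorikv.
Rule 4 (final cluster simplification): /v/ is the second consonant of a word-final cluster /kv/, so it deletes. /voimberorikv/ → voimberorik.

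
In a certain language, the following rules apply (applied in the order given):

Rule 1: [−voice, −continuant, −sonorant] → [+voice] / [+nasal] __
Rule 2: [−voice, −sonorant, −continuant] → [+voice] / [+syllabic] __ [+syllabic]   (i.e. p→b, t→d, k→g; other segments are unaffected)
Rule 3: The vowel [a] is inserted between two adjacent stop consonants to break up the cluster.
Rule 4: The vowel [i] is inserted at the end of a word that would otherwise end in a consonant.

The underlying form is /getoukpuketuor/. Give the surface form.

Rule 1 (post-nasal voicing): no segment meets the environment; /getoukpuketuor/ is unchanged.
Rule 2 (intervocalic voicing): /t/ is a voiceless stop between vowels /e/ and /o/, so it voices to [d]. /k/ is a voiceless stop between vowels /u/ and /e/, so it voices to [g]. /t/ is a voiceless stop between vowels /e/ and /u/, so it voices to [d]. /getoukpuketuor/ → gedoukpugeduor.
Rule 3 (stop-cluster a-epenthesis): /k/ and /p/ form a stop–stop cluster, so [a] is inserted between them. /gedoukpugeduor/ → gedoukapugeduor.
Rule 4 (final i-epenthesis): the form ends in the consonant /r/, so [i] is inserted word-finally. /gedoukapugeduor/ → gedoukapugeduori.

gedoukapugeduori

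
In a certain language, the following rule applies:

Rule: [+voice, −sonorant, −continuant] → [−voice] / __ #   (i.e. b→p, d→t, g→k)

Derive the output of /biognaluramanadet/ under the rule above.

biognaluramanadet

No segment of /biognaluramanadet/ meets the structural description of the rule, so the form surfaces unchanged.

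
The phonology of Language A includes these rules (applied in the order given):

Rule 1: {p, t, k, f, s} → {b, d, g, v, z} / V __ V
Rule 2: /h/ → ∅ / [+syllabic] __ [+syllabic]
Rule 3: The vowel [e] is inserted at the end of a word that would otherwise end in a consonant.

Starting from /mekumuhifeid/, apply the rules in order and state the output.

Rule 1 (intervocalic voicing): /k/ is a voiceless obstruent between vowels /e/ and /u/, so it voices to [g]. /f/ is a voiceless obstruent between vowels /i/ and /e/, so it voices to [v]. /mekumuhifeid/ → megumuhiveid.
Rule 2 (intervocalic h-deletion): /h/ occurs between vowels /u/ and /i/, so it deletes. /megumuhiveid/ → megumuiveid.
Rule 3 (final e-epenthesis): the form ends in the consonant /d/, so [e] is inserted word-finally. /megumuiveid/ → megumuiveide.

megumuiveide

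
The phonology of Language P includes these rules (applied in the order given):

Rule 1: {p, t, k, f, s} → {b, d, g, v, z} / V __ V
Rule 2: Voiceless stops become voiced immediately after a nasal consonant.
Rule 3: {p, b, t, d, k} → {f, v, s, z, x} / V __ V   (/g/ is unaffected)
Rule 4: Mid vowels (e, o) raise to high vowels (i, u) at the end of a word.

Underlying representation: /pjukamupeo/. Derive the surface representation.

Rule 1 (intervocalic voicing): /k/ is a voiceless obstruent between vowels /u/ and /a/, so it voices to [g]. /p/ is a voiceless obstruent between vowels /u/ and /e/, so it voices to [b]. /pjukamupeo/ → pjugamubeo.
Rule 2 (post-nasal voicing): no segment meets the environment; /pjugamubeo/ is unchanged.
Rule 3 (intervocalic spirantization): /b/ is a stop between vowels /u/ and /e/, so it spirantizes to the fricative [v]. /pjugamubeo/ → pjugamuveo.
Rule 4 (final vowel raising): /o/ is a mid vowel in word-final position, so it raises to [u]. /pjugamuveo/ → pjugamuveu.

pjugamuveu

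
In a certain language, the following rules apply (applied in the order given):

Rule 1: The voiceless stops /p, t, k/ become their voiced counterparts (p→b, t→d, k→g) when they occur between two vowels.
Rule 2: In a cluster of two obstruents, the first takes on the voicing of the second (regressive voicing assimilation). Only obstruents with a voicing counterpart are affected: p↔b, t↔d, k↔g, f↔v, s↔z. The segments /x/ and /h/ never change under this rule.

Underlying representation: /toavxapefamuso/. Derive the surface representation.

toafxabefamuso

Rule 1 (intervocalic voicing): /p/ is a voiceless stop between vowels /a/ and /e/, so it voices to [b]. /toavxapefamuso/ → toavxabefamuso.
Rule 2 (regressive voicing assimilation): /v/ precedes the voiceless obstruent /x/, so it devoices to [f] by assimilation. /toavxabefamuso/ → toafxabefamuso.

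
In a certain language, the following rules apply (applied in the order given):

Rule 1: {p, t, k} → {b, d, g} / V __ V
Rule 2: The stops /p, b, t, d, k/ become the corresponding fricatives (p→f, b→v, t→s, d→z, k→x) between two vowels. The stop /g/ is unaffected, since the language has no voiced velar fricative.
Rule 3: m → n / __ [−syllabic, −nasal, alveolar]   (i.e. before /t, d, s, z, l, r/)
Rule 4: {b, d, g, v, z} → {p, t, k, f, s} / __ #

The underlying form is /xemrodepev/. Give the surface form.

Rule 1 (intervocalic voicing): /p/ is a voiceless stop between vowels /e/ and /e/, so it voices to [b]. /xemrodepev/ → xemrodebev.
Rule 2 (intervocalic spirantization): /d/ is a stop between vowels /o/ and /e/, so it spirantizes to the fricative [z]. /b/ is a stop between vowels /e/ and /e/, so it spirantizes to the fricative [v]. /xemrodebev/ → xemrozevev.
Rule 3 (nasal place assimilation): /m/ precedes the alveolar consonant /r/, so it assimilates in place to [n]. /xemrozevev/ → xenrozevev.
Rule 4 (final devoicing): /v/ is a voiced obstruent in word-final position, so it devoices to [f]. /xenrozevev/ → xenrozevef.

xenrozevef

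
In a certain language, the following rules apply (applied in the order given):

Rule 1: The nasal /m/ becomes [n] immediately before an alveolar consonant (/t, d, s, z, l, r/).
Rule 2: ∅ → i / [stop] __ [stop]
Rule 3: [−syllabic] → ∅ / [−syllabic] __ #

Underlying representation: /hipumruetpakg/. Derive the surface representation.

Rule 1 (nasal place assimilation): /m/ precedes the alveolar consonant /r/, so it assimilates in place to [n]. /hipumruetpakg/ → hipunruetpakg.
Rule 2 (stop-cluster i-epenthesis): /t/ and /p/ form a stop–stop cluster, so [i] is inserted between them. /k/ and /g/ form a stop–stop cluster, so [i] is inserted between them. /hipunruetpakg/ → hipunruetipakig.
Rule 3 (final cluster simplification): no segment meets the environment; /hipunruetipakig/ is unchanged.

hipunruetipakig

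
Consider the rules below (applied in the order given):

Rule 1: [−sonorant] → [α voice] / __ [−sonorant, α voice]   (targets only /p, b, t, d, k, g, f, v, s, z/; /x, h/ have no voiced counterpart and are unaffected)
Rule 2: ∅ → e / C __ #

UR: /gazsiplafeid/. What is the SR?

gassiplafeide

Rule 1 (regressive voicing assimilation): /z/ precedes the voiceless obstruent /s/, so it devoices to [s] by assimilation. /gazsiplafeid/ → gassiplafeid.
Rule 2 (final e-epenthesis): the form ends in the consonant /d/, so [e] is inserted word-finally. /gassiplafeid/ → gassiplafeide.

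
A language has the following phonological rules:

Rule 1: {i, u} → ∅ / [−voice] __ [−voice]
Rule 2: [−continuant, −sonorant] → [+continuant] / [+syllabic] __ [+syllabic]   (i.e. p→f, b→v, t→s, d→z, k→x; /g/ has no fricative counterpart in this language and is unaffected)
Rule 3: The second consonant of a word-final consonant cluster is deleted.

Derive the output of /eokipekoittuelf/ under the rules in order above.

Rule 1 (high vowel syncope): /i/ is a high vowel flanked by voiceless consonants /k/ and /p/, so it deletes. /eokipekoittuelf/ → eokpekoittuelf.
Rule 2 (intervocalic spirantization): /k/ is a stop between vowels /e/ and /o/, so it spirantizes to the fricative [x]. /eokpekoittuelf/ → eokpexoittuelf.
Rule 3 (final cluster simplification): /f/ is the second consonant of a word-final cluster /lf/, so it deletes. /eokpexoittuelf/ → eokpexoittuel.

eokpexoittuel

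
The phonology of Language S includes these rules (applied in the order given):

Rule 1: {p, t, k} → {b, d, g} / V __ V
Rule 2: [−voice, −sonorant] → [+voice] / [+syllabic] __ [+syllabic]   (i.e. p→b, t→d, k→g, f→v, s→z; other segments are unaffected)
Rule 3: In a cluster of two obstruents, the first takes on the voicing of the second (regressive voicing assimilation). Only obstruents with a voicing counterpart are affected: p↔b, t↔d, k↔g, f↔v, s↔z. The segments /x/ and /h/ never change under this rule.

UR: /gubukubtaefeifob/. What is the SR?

Rule 1 (intervocalic voicing): /k/ is a voiceless stop between vowels /u/ and /u/, so it voices to [g]. /gubukubtaefeifob/ → gubugubtaefeifob.
Rule 2 (intervocalic voicing): /f/ is a voiceless obstruent between vowels /e/ and /e/, so it voices to [v]. /f/ is a voiceless obstruent between vowels /i/ and /o/, so it voices to [v]. /gubugubtaefeifob/ → gubugubtaeveivob.
Rule 3 (regressive voicing assimilation): /b/ precedes the voiceless obstruent /t/, so it devoices to [p] by assimilation. /gubugubtaeveivob/ → gubuguptaeveivob.

gubuguptaeveivob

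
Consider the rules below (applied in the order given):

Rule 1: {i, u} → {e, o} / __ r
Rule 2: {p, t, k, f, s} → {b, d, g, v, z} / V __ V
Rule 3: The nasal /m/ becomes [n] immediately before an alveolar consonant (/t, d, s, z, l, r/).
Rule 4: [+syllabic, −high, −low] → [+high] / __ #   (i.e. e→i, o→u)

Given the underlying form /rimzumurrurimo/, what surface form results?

rinzumorrorimu

Rule 1 (pre-rhotic lowering): /u/ is a high vowel immediately before /r/, so it lowers to [o]. /u/ is a high vowel immediately before /r/, so it lowers to [o]. /rimzumurrurimo/ → rimzumorrorimo.
Rule 2 (intervocalic voicing): no segment meets the environment; /rimzumorrorimo/ is unchanged.
Rule 3 (nasal place assimilation): /m/ precedes the alveolar consonant /z/, so it assimilates in place to [n]. /rimzumorrorimo/ → rinzumorrorimo.
Rule 4 (final vowel raising): /o/ is a mid vowel in word-final position, so it raises to [u]. /rinzumorrorimo/ → rinzumorrorimu.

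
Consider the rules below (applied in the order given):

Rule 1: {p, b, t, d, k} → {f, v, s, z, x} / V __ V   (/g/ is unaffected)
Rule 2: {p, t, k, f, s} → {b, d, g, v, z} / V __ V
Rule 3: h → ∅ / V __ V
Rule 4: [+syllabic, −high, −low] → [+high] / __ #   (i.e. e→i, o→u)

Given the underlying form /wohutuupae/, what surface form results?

wouzuuvai

Rule 1 (intervocalic spirantization): /t/ is a stop between vowels /u/ and /u/, so it spirantizes to the fricative [s]. /p/ is a stop between vowels /u/ and /a/, so it spirantizes to the fricative [f]. /wohutuupae/ → wohusuufae.
Rule 2 (intervocalic voicing): /s/ is a voiceless obstruent between vowels /u/ and /u/, so it voices to [z]. /f/ is a voiceless obstruent between vowels /u/ and /a/, so it voices to [v]. /wohusuufae/ → wohuzuuvae.
Rule 3 (intervocalic h-deletion): /h/ occurs between vowels /o/ and /u/, so it deletes. /wohuzuuvae/ → wouzuuvae.
Rule 4 (final vowel raising): /e/ is a mid vowel in word-final position, so it raises to [i]. /wouzuuvae/ → wouzuuvai.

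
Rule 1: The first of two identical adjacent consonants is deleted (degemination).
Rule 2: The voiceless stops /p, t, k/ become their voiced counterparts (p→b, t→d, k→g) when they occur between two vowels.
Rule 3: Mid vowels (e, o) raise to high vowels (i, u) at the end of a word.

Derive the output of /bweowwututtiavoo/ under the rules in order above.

Rule 1 (degemination): /ww/ is a geminate; the first /w/ deletes. /tt/ is a geminate; the first /t/ deletes. /bweowwututtiavoo/ → bweowututiavoo.
Rule 2 (intervocalic voicing): /t/ is a voiceless stop between vowels /u/ and /u/, so it voices to [d]. /t/ is a voiceless stop between vowels /u/ and /i/, so it voices to [d]. /bweowututiavoo/ → bweowududiavoo.
Rule 3 (final vowel raising): /o/ is a mid vowel in word-final position, so it raises to [u]. /bweowududiavoo/ → bweowududiavou.

bweowududiavou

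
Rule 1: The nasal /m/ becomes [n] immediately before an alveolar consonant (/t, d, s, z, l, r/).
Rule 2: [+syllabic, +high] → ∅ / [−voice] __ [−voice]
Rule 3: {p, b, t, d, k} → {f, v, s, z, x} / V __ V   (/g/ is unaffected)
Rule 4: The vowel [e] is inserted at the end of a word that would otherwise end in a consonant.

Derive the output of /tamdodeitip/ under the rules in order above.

Rule 1 (nasal place assimilation): /m/ precedes the alveolar consonant /d/, so it assimilates in place to [n]. /tamdodeitip/ → tandodeitip.
Rule 2 (high vowel syncope): /i/ is a high vowel flanked by voiceless consonants /t/ and /p/, so it deletes. /tandodeitip/ → tandodeitp.
Rule 3 (intervocalic spirantization): /d/ is a stop between vowels /o/ and /e/, so it spirantizes to the fricative [z]. /tandodeitp/ → tandozeitp.
Rule 4 (final e-epenthesis): the form ends in the consonant /p/, so [e] is inserted word-finally. /tandozeitp/ → tandozeitpe.

tandozeitpe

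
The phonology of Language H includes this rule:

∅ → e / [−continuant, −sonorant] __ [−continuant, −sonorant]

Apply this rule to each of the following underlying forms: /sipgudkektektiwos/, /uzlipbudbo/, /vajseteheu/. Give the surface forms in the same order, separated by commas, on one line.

sipegudekeketeketiwos, uzlipebudebo, vajseteheu

/sipgudkektektiwos/: /p/ and /g/ form a stop–stop cluster, so [e] is inserted between them. /d/ and /k/ form a stop–stop cluster, so [e] is inserted between them. /k/ and /t/ form a stop–stop cluster, so [e] is inserted between them. /k/ and /t/ form a stop–stop cluster, so [e] is inserted between them. → [sipegudekeketeketiwos].
/uzlipbudbo/: /p/ and /b/ form a stop–stop cluster, so [e] is inserted between them. /d/ and /b/ form a stop–stop cluster, so [e] is inserted between them. → [uzlipebudebo].
/vajseteheu/: the rule's environment is not met; surfaces unchanged as [vajseteheu].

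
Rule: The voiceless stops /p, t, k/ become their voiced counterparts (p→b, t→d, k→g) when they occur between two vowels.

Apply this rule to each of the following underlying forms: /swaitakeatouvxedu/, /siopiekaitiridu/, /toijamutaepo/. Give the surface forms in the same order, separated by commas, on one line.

swaidageadouvxedu, siobiegaidiridu, toijamudaebo

/swaitakeatouvxedu/: /t/ is a voiceless stop between vowels /i/ and /a/, so it voices to [d]. /k/ is a voiceless stop between vowels /a/ and /e/, so it voices to [g]. /t/ is a voiceless stop between vowels /a/ and /o/, so it voices to [d]. → [swaidageadouvxedu].
/siopiekaitiridu/: /p/ is a voiceless stop between vowels /o/ and /i/, so it voices to [b]. /k/ is a voiceless stop between vowels /e/ and /a/, so it voices to [g]. /t/ is a voiceless stop between vowels /i/ and /i/, so it voices to [d]. → [siobiegaidiridu].
/toijamutaepo/: /t/ is a voiceless stop between vowels /u/ and /a/, so it voices to [d]. /p/ is a voiceless stop between vowels /e/ and /o/, so it voices to [b]. → [toijamudaebo].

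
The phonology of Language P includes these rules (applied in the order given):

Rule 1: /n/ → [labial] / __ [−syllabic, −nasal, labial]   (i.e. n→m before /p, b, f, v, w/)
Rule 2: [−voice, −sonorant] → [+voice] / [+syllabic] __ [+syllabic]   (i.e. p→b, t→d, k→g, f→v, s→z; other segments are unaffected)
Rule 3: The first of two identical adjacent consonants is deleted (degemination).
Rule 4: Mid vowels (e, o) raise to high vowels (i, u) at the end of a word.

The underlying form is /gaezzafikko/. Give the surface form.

Rule 1 (nasal place assimilation): no segment meets the environment; /gaezzafikko/ is unchanged.
Rule 2 (intervocalic voicing): /f/ is a voiceless obstruent between vowels /a/ and /i/, so it voices to [v]. /gaezzafikko/ → gaezzavikko.
Rule 3 (degemination): /zz/ is a geminate; the first /z/ deletes. /kk/ is a geminate; the first /k/ deletes. /gaezzavikko/ → gaezaviko.
Rule 4 (final vowel raising): /o/ is a mid vowel in word-final position, so it raises to [u]. /gaezaviko/ → gaezaviku.

gaezaviku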